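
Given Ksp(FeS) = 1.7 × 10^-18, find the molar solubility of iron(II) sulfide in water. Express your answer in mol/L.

s ≈ 1.3 × 10^-9 M

FeS(s) <=> Fe^2+ + S^2-
Ksp = [Fe^2+][S^2-]
With molar solubility s: [Fe^2+] = s, [S^2-] = s.
Ksp = (s)(s) = s^2
s = √(1.7 × 10^-18) = 1.3 × 10^-9 M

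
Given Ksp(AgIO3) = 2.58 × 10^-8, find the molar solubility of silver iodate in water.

s = 1.61e-4 M

AgIO3(s) <=> Ag^+(aq) + IO3^-(aq)
Ksp = [Ag^+][IO3^-]
Let s = molar solubility. Then [Ag^+] = s and [IO3^-] = s.
Ksp = s^2
s = √(2.58 × 10^-8) = 1.61 × 10^-4 M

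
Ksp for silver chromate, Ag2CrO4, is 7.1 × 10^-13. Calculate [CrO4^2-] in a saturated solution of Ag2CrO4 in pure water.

5.6 × 10^-5 M

Ag2CrO4(s) ⇌ 2 Ag^+ + CrO4^2-
Ksp = [Ag^+]^2[CrO4^2-]
For each mole of Ag2CrO4 that dissolves: [Ag^+] = 2s, [CrO4^2-] = s.
So Ksp = (2s)^2 × s = 4s^3
s^3 = 7.1 × 10^-13 / 4, so s = 5.62 x 10^-5 M
[CrO4^2-] = s = 5.6 x 10^-5 M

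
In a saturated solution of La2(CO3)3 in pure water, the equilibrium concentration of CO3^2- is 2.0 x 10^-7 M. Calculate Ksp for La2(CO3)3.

La2(CO3)3(s) ⇌ 2 La^3+(aq) + 3 CO3^2-(aq)
Stoichiometry gives [La^3+] = (2/3)[CO3^2-] = 1.33 × 10^-7 M.
Ksp = [La^3+]^2[CO3^2-]^3
Ksp = (1.33 x 10^-7)^2 × (2.0 × 10^-7)^3 = 1.4 x 10^-34

Ksp ≈ 1.4 x 10^-34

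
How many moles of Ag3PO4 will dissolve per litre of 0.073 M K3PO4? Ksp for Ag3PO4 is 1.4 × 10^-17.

Ag3PO4(s) <=> 3 Ag^+ + PO4^3-
Ksp = [Ag^+]^3[PO4^3-]
If s mol/L dissolves here, [Ag^+] = 3s, [PO4^3-] = 0.073 + s ≈ 0.073 (since PO4^3- from K3PO4 dominates).
Ksp ≈ (3s)^3 × 0.073
s = 1.9 x 10^-6 M
Check: s = 1.9 x 10^-6 ≪ 0.073, so the approximation is valid.

1.9 × 10^-6 M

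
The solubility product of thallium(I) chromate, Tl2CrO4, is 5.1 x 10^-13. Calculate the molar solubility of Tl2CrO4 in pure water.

s ≈ 5.0 × 10^-5 M

Tl2CrO4(s) ⇌ 2 Tl^+(aq) + CrO4^2-(aq)
Ksp = [Tl^+]^2[CrO4^2-]
For each mole of Tl2CrO4 that dissolves: [Tl^+] = 2s, [CrO4^2-] = s.
Ksp = (2s)^2s = 4s^3
s = (5.1 x 10^-13 / 4)^(1/3) = 5.0 × 10^-5 M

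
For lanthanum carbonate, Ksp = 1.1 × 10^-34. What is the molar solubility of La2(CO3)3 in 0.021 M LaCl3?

2.1e-11 M

La2(CO3)3(s) <=> 2 La^3+ + 3 CO3^2-
Ksp = [La^3+]^2[CO3^2-]^3
Let s = moles of La2(CO3)3 that dissolve per litre. [La^3+] = 0.021 + 2s ≈ 0.021, [CO3^2-] = 3s (Ksp is small, so little additional dissolves).
Ksp ≈ (0.021)^2 × (3s)^3
s = 2.1 × 10^-11 M
Check: 2s = 4.2 x 10^-11 ≪ 0.021, so the approximation is valid.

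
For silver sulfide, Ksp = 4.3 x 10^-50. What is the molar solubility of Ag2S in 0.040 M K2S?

s = 5.2 × 10^-25 M

Ag2S(s) <=> 2 Ag^+ + S^2-
Ksp = [Ag^+]^2[S^2-]
Let s be the molar solubility in this solution. [Ag^+] = 2s, [S^2-] = 0.040 + s ≈ 0.040 (since S^2- from K2S dominates).
Ksp ≈ (2s)^2 × 0.040
s = 5.2 × 10^-25 M
Check: s = 5.2 x 10^-25 ≪ 0.040, so the approximation is valid.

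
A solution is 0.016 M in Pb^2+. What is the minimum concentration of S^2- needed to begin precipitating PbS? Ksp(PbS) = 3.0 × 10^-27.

PbS(s) ⇌ Pb^2+(aq) + S^2-(aq)
Ksp = [Pb^2+][S^2-]
Precipitation begins when Q = Ksp. With [Pb^2+] = 0.016 M:
3.0 × 10^-27 = (0.016) × [S^2-]
[S^2-] = (3.0 × 10^-27 / 1.6 × 10^-2) = 1.9 x 10^-25 M

1.9e-25 M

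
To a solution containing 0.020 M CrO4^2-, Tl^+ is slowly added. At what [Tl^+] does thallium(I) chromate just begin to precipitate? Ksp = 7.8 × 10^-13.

[Tl^+] = 6.2e-6 M

Tl2CrO4(s) ⇌ 2 Tl^+(aq) + CrO4^2-(aq)
Ksp = [Tl^+]^2[CrO4^2-]
Precipitation begins when Q = Ksp. With [CrO4^2-] = 0.020 M:
7.8 × 10^-13 = (0.020) × [Tl^+]^2
[Tl^+] = (7.8 × 10^-13 / 2.0 x 10^-2)^(1/2) = 6.2 × 10^-6 M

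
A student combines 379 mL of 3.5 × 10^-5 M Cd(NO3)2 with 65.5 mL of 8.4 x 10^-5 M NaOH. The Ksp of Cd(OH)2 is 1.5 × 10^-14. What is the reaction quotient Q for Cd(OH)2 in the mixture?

4.6e-15

Total volume = 379 + 65.5 = 444.5 mL.
[Cd^2+] = 3.5 × 10^-5 × (379/444.5) = 2.98 x 10^-5 M
[OH^-] = 8.4 x 10^-5 × (65.5/444.5) = 1.24 x 10^-5 M
Cd(OH)2(s) ⇌ Cd^2+ + 2 OH^-, so Q = [Cd^2+][OH^-]^2
Q = (2.98 × 10^-5)(1.24 x 10^-5)^2 = 4.6 × 10^-15
Q < Ksp, so no precipitate of Cd(OH)2 forms.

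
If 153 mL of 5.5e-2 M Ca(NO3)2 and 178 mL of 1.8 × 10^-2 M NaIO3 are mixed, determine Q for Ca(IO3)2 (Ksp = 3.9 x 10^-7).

Q ≈ 2.4e-6

Total volume = 153 + 178 = 331 mL.
[Ca^2+] = 5.5 x 10^-2 × (153/331) = 2.54 × 10^-2 M
[IO3^-] = 1.8 × 10^-2 × (178/331) = 9.68 × 10^-3 M
Ca(IO3)2(s) ⇌ Ca^2+ + 2 IO3^-, so Q = [Ca^2+][IO3^-]^2
Q = (2.54 × 10^-2)(9.68 × 10^-3)^2 = 2.4 x 10^-6
Q > Ksp, so Ca(IO3)2 will precipitate.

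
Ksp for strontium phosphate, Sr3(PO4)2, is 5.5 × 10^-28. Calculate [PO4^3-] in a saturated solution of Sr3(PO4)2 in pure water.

Sr3(PO4)2(s) ⇌ 3 Sr^2+ + 2 PO4^3-
Ksp = [Sr^2+]^3[PO4^3-]^2
With molar solubility s: [Sr^2+] = 3s, [PO4^3-] = 2s.
Substituting: Ksp = (3s)^3(2s)^2 = 108s^5
s^5 = 5.5 × 10^-28 / 108, so s = 1.38 × 10^-6 M
[PO4^3-] = 2s = 2.8 × 10^-6 M

[PO4^3-] = 2.8 × 10^-6 M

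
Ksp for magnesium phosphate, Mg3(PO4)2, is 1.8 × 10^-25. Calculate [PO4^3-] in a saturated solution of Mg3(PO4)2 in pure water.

Mg3(PO4)2(s) <=> 3 Mg^2+(aq) + 2 PO4^3-(aq)
Ksp = [Mg^2+]^3[PO4^3-]^2
If s mol/L of Mg3(PO4)2 dissolves, [Mg^2+] = 3s and [PO4^3-] = 2s.
Substituting: Ksp = (3s)^3(2s)^2 = 108s^5
s = (1.8 × 10^-25 / 108)^(1/5) = 4.41 x 10^-6 M
[PO4^3-] = 2s = 8.8 × 10^-6 M

8.8 x 10^-6 M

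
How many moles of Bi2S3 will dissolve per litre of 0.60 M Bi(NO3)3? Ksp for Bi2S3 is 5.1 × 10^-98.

Bi2S3(s) ⇌ 2 Bi^3+(aq) + 3 S^2-(aq)
Ksp = [Bi^3+]^2[S^2-]^3
If s mol/L dissolves here, [Bi^3+] = 0.60 + 2s ≈ 0.60, [S^2-] = 3s (Ksp is small, so little additional dissolves).
Ksp ≈ (0.60)^2 × (3s)^3
s = 1.7 × 10^-33 M
Check: 2s = 3.5 × 10^-33 ≪ 0.60, so the approximation is valid.

s ≈ 1.7e-33 M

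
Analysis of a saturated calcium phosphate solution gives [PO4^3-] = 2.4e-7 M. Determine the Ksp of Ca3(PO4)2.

Ca3(PO4)2(s) ⇌ 3 Ca^2+ + 2 PO4^3-
Stoichiometry gives [Ca^2+] = (3/2)[PO4^3-] = 3.60 × 10^-7 M.
Ksp = [Ca^2+]^3[PO4^3-]^2
Ksp = (3.60 × 10^-7)^3 × (2.4 × 10^-7)^2 = 2.7 x 10^-33

Ksp ≈ 2.7e-33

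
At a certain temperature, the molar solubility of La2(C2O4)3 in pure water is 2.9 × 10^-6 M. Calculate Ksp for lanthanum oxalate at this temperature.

La2(C2O4)3(s) ⇌ 2 La^3+(aq) + 3 C2O4^2-(aq)
If s mol/L of La2(C2O4)3 dissolves, [La^3+] = 2s and [C2O4^2-] = 3s.
Ksp = [La^3+]^2[C2O4^2-]^3
So Ksp = (2s)^2 × (3s)^3 = 108s^5
With s = 2.9 × 10^-6: Ksp = 2.2 × 10^-26

Ksp ≈ 2.2 × 10^-26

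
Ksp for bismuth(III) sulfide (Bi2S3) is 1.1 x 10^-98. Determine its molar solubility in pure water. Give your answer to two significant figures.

1.0 x 10^-20 M

Bi2S3(s) ⇌ 2 Bi^3+(aq) + 3 S^2-(aq)
Ksp = [Bi^3+]^2[S^2-]^3
With molar solubility s: [Bi^3+] = 2s, [S^2-] = 3s.
So Ksp = (2s)^2 × (3s)^3 = 108s^5
s = (1.1 x 10^-98 / 108)^(1/5) = 1.0 × 10^-20 M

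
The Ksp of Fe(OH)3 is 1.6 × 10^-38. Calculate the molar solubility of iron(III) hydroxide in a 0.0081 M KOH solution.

s = 3.0 × 10^-32 M

Fe(OH)3(s) ⇌ Fe^3+(aq) + 3 OH^-(aq)
Ksp = [Fe^3+][OH^-]^3
Let s = moles of Fe(OH)3 that dissolve per litre. [Fe^3+] = s, [OH^-] = 0.0081 + 3s ≈ 0.0081 (since OH^- from KOH dominates).
Ksp ≈ s × (0.0081)^3
s = 3.0 × 10^-32 M
Check: 3s = 9.0 × 10^-32 ≪ 0.0081, so the approximation is valid.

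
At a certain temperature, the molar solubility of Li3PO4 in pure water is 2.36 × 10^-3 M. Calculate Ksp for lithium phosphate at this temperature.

Li3PO4(s) ⇌ 3 Li^+(aq) + PO4^3-(aq)
With molar solubility s: [Li^+] = 3s, [PO4^3-] = s.
Ksp = [Li^+]^3[PO4^3-]
Substituting: Ksp = (3s)^3s = 27s^4
Ksp = 27 × (2.36 × 10^-3)^4 = 8.38 × 10^-10

Ksp = 8.38 × 10^-10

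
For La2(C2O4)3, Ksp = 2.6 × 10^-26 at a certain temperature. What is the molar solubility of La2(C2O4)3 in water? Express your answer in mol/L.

La2(C2O4)3(s) <=> 2 La^3+(aq) + 3 C2O4^2-(aq)
Ksp = [La^3+]^2[C2O4^2-]^3
With molar solubility s: [La^3+] = 2s, [C2O4^2-] = 3s.
So Ksp = (2s)^2 × (3s)^3 = 108s^5
s = (2.6 × 10^-26 / 108)^(1/5) = 3.0 × 10^-6 M

s ≈ 3.0e-6 M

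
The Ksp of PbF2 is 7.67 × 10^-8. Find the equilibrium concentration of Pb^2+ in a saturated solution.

2.68 × 10^-3 M

PbF2(s) <=> Pb^2+ + 2 F^-
Ksp = [Pb^2+][F^-]^2
With molar solubility s: [Pb^2+] = s, [F^-] = 2s.
Substituting: Ksp = s(2s)^2 = 4s^3
Solving, s = (7.67 × 10^-8/4)^(1/3) = 2.677 x 10^-3 M
[Pb^2+] = s = 2.68 x 10^-3 M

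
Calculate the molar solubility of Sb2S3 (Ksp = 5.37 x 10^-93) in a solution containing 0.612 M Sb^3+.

Sb2S3(s) ⇌ 2 Sb^3+(aq) + 3 S^2-(aq)
Ksp = [Sb^3+]^2[S^2-]^3
If s mol/L dissolves here, [Sb^3+] = 0.612 + 2s ≈ 0.612, [S^2-] = 3s (common-ion effect: Sb^3+ is already 0.612 M).
Ksp ≈ (0.612)^2 × (3s)^3
s = 8.10 × 10^-32 M
Check: 2s = 1.6 x 10^-31 ≪ 0.612, so the approximation is valid.

8.10e-32 M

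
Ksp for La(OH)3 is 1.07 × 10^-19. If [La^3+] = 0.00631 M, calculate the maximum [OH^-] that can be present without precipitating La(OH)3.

La(OH)3(s) ⇌ La^3+(aq) + 3 OH^-(aq)
Ksp = [La^3+][OH^-]^3
Precipitation begins when Q = Ksp. With [La^3+] = 0.00631 M:
1.07 × 10^-19 = (0.00631) × [OH^-]^3
[OH^-] = (1.07 × 10^-19 / 6.31 x 10^-3)^(1/3) = 2.57 × 10^-6 M

[OH^-] = 2.57 x 10^-6 M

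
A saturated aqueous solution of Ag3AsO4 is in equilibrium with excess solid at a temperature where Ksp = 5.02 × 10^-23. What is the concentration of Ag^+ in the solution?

[Ag^+] = 3.50e-6 M

Ag3AsO4(s) <=> 3 Ag^+(aq) + AsO4^3-(aq)
Ksp = [Ag^+]^3[AsO4^3-]
For each mole of Ag3AsO4 that dissolves: [Ag^+] = 3s, [AsO4^3-] = s.
So Ksp = (3s)^3 × s = 27s^4
s = (5.02 × 10^-23 / 27)^(1/4) = 1.168 × 10^-6 M
[Ag^+] = 3s = 3.50 × 10^-6 M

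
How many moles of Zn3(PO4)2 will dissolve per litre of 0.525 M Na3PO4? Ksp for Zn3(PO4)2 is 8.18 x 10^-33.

1.03 x 10^-11 M

Zn3(PO4)2(s) ⇌ 3 Zn^2+ + 2 PO4^3-
Ksp = [Zn^2+]^3[PO4^3-]^2
Let s be the molar solubility in this solution. [Zn^2+] = 3s, [PO4^3-] = 0.525 + 2s ≈ 0.525 (common-ion effect: PO4^3- is already 0.525 M).
Ksp ≈ (3s)^3 × (0.525)^2
s = 1.03 x 10^-11 M
Check: 2s = 2.1 x 10^-11 ≪ 0.525, so the approximation is valid.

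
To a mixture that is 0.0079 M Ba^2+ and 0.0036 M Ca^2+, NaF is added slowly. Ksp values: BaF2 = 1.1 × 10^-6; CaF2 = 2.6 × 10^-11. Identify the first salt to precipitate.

CaF2

Precipitation of each salt starts when its ion product equals its Ksp.
For BaF2: 1.1 × 10^-6 = 0.0079 × [F^-]^2  ⇒  [F^-] = 1.2 × 10^-2 M.
For CaF2: 2.6 × 10^-11 = 0.0036 × [F^-]^2  ⇒  [F^-] = 8.5 × 10^-5 M.
The salt with the lower threshold [F^-] precipitates first: CaF2.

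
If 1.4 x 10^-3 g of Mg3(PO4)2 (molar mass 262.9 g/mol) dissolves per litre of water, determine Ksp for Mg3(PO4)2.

Molar solubility s = (1.4 x 10^-3 g/L) / (262.9 g/mol) = 5.33 × 10^-6 M.
Mg3(PO4)2(s) ⇌ 3 Mg^2+ + 2 PO4^3-
If s mol/L of Mg3(PO4)2 dissolves, [Mg^2+] = 3s and [PO4^3-] = 2s.
Ksp = [Mg^2+]^3[PO4^3-]^2
Ksp = (3s)^3(2s)^2 = 108s^5
Ksp = 108 × (5.33 x 10^-6)^5 = 4.6 x 10^-25

Ksp ≈ 4.6e-25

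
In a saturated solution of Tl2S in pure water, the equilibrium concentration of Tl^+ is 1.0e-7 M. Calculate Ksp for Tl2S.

5.0 × 10^-22

Tl2S(s) ⇌ 2 Tl^+(aq) + S^2-(aq)
Stoichiometry gives [S^2-] = (1/2)[Tl^+] = 5.00 x 10^-8 M.
Ksp = [Tl^+]^2[S^2-]
Ksp = (1.0 × 10^-7)^2 × 5.00 × 10^-8 = 5.0 x 10^-22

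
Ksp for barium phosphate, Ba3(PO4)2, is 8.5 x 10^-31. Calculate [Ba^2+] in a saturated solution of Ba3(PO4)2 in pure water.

Ba3(PO4)2(s) ⇌ 3 Ba^2+ + 2 PO4^3-
Ksp = [Ba^2+]^3[PO4^3-]^2
For each mole of Ba3(PO4)2 that dissolves: [Ba^2+] = 3s, [PO4^3-] = 2s.
So Ksp = (3s)^3 × (2s)^2 = 108s^5
s = (8.5 x 10^-31 / 108)^(1/5) = 3.79 × 10^-7 M
[Ba^2+] = 3s = 1.1 × 10^-6 M

1.1e-6 M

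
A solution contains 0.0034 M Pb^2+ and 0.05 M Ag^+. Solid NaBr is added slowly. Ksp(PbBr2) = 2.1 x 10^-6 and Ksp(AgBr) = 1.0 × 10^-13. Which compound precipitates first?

Each salt begins to precipitate when Q = Ksp, i.e. when [Br^-] reaches its threshold.
For PbBr2: 2.1 x 10^-6 = 0.0034 × [Br^-]^2  ⇒  [Br^-] = 2.5 × 10^-2 M.
For AgBr: 1.0 × 10^-13 = 0.05 × [Br^-]  ⇒  [Br^-] = 2.0 × 10^-12 M.
The salt with the lower threshold [Br^-] precipitates first: AgBr.

AgBr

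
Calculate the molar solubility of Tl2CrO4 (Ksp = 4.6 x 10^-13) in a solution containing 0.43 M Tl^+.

Tl2CrO4(s) <=> 2 Tl^+ + CrO4^2-
Ksp = [Tl^+]^2[CrO4^2-]
Let s = moles of Tl2CrO4 that dissolve per litre. [Tl^+] = 0.43 + 2s ≈ 0.43, [CrO4^2-] = s (since the Tl^+ already present dominates).
Ksp ≈ (0.43)^2 × s
s = 2.5 × 10^-12 M
Check: 2s = 5.0 × 10^-12 ≪ 0.43, so the approximation is valid.

2.5 × 10^-12 M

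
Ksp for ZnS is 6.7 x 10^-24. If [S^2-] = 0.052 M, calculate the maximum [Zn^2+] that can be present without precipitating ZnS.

ZnS(s) <=> Zn^2+ + S^2-
Ksp = [Zn^2+][S^2-]
Precipitation begins when Q = Ksp. With [S^2-] = 0.052 M:
6.7 x 10^-24 = (0.052) × [Zn^2+]
[Zn^2+] = (6.7 x 10^-24 / 5.2 × 10^-2) = 1.3 × 10^-22 M

[Zn^2+] ≈ 1.3 x 10^-22 M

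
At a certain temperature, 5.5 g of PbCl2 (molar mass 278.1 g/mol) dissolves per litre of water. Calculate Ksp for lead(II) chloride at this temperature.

Ksp = 3.1e-5

Molar solubility s = (5.5 g/L) / (278.1 g/mol) = 1.98 × 10^-2 M.
PbCl2(s) <=> Pb^2+ + 2 Cl^-
With molar solubility s: [Pb^2+] = s, [Cl^-] = 2s.
Ksp = [Pb^2+][Cl^-]^2
Substituting: Ksp = s(2s)^2 = 4s^3
Ksp = 4 × (1.98 × 10^-2)^3 = 3.1 × 10^-5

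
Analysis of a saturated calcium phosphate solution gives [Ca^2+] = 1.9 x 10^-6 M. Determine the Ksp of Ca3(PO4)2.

Ca3(PO4)2(s) ⇌ 3 Ca^2+ + 2 PO4^3-
Stoichiometry gives [PO4^3-] = (2/3)[Ca^2+] = 1.27 x 10^-6 M.
Ksp = [Ca^2+]^3[PO4^3-]^2
Ksp = (1.9 × 10^-6)^3 × (1.27 × 10^-6)^2 = 1.1 x 10^-29

Ksp ≈ 1.1 × 10^-29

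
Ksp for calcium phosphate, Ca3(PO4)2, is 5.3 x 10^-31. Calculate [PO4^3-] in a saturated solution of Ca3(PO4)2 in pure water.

Ca3(PO4)2(s) ⇌ 3 Ca^2+(aq) + 2 PO4^3-(aq)
Ksp = [Ca^2+]^3[PO4^3-]^2
Let s = molar solubility. Then [Ca^2+] = 3s and [PO4^3-] = 2s.
So Ksp = (3s)^3 × (2s)^2 = 108s^5
Solving, s = (5.3 x 10^-31/108)^(1/5) = 3.45 × 10^-7 M
[PO4^3-] = 2s = 6.9 × 10^-7 M

[PO4^3-] ≈ 6.9 × 10^-7 M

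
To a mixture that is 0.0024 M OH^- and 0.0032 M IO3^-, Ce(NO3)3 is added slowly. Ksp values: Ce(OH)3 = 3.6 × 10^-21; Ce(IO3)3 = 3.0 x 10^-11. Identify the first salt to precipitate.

Ce(OH)3

Precipitation of each salt starts when its ion product equals its Ksp.
For Ce(OH)3: 3.6 × 10^-21 = (0.0024)^3 × [Ce^3+]  ⇒  [Ce^3+] = 2.6 x 10^-13 M.
For Ce(IO3)3: 3.0 x 10^-11 = (0.0032)^3 × [Ce^3+]  ⇒  [Ce^3+] = 9.2 x 10^-4 M.
The salt with the lower threshold [Ce^3+] precipitates first: Ce(OH)3.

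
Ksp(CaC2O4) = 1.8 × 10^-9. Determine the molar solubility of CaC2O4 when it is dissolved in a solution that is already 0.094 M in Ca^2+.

CaC2O4(s) <=> Ca^2+(aq) + C2O4^2-(aq)
Ksp = [Ca^2+][C2O4^2-]
Let s be the molar solubility in this solution. [Ca^2+] = 0.094 + s ≈ 0.094, [C2O4^2-] = s (since the Ca^2+ already present dominates).
Ksp ≈ 0.094 × s
s = 1.9 × 10^-8 M
Check: s = 1.9 × 10^-8 ≪ 0.094, so the approximation is valid.

1.9 × 10^-8 M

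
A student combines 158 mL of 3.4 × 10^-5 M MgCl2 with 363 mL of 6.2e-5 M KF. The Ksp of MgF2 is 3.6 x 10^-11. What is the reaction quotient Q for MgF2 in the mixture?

1.9 × 10^-14

Total volume = 158 + 363 = 521 mL.
[Mg^2+] = 3.4 x 10^-5 × (158/521) = 1.03 x 10^-5 M
[F^-] = 6.2 × 10^-5 × (363/521) = 4.32 × 10^-5 M
MgF2(s) ⇌ Mg^2+ + 2 F^-, so Q = [Mg^2+][F^-]^2
Q = (1.03 × 10^-5)(4.32 × 10^-5)^2 = 1.9 x 10^-14
Q < Ksp, so no precipitate of MgF2 forms.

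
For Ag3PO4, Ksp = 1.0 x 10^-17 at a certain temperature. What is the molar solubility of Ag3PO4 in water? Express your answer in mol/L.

Ag3PO4(s) ⇌ 3 Ag^+ + PO4^3-
Ksp = [Ag^+]^3[PO4^3-]
Let s = molar solubility. Then [Ag^+] = 3s and [PO4^3-] = s.
Substituting: Ksp = (3s)^3s = 27s^4
s^4 = 1.0 x 10^-17 / 27, so s = 2.5 × 10^-5 M

s = 2.5e-5 M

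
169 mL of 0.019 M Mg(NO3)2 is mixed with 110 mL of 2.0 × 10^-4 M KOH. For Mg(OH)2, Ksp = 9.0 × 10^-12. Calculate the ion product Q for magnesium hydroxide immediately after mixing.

Q = 7.2 × 10^-11

Total volume = 169 + 110 = 279 mL.
[Mg^2+] = 1.9 × 10^-2 × (169/279) = 1.15 × 10^-2 M
[OH^-] = 2.0 × 10^-4 × (110/279) = 7.89 × 10^-5 M
Mg(OH)2(s) ⇌ Mg^2+ + 2 OH^-, so Q = [Mg^2+][OH^-]^2
Q = (1.15 × 10^-2)(7.89 × 10^-5)^2 = 7.2 × 10^-11
Q > Ksp, so Mg(OH)2 will precipitate.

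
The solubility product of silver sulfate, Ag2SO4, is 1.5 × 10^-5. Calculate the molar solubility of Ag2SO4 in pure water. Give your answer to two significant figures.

s = 1.6 × 10^-2 M

Ag2SO4(s) <=> 2 Ag^+ + SO4^2-
Ksp = [Ag^+]^2[SO4^2-]
If s mol/L of Ag2SO4 dissolves, [Ag^+] = 2s and [SO4^2-] = s.
Ksp = (2s)^2s = 4s^3
s = (1.5 × 10^-5 / 4)^(1/3) = 1.6 × 10^-2 M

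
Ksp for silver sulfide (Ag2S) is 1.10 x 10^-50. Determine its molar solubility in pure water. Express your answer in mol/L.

1.40e-17 M

Ag2S(s) <=> 2 Ag^+(aq) + S^2-(aq)
Ksp = [Ag^+]^2[S^2-]
For each mole of Ag2S that dissolves: [Ag^+] = 2s, [S^2-] = s.
Substituting: Ksp = (2s)^2s = 4s^3
Solving, s = (1.10 x 10^-50/4)^(1/3) = 1.40 × 10^-17 M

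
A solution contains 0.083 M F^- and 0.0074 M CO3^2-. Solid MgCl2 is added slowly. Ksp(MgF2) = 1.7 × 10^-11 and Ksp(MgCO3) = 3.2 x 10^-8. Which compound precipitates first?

MgF2

Precipitation of each salt starts when its ion product equals its Ksp.
For MgF2: 1.7 × 10^-11 = (0.083)^2 × [Mg^2+]  ⇒  [Mg^2+] = 2.5 x 10^-9 M.
For MgCO3: 3.2 x 10^-8 = 0.0074 × [Mg^2+]  ⇒  [Mg^2+] = 4.3 × 10^-6 M.
The salt with the lower threshold [Mg^2+] precipitates first: MgF2.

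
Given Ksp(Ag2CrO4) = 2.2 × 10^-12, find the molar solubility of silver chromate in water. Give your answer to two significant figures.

Ag2CrO4(s) ⇌ 2 Ag^+ + CrO4^2-
Ksp = [Ag^+]^2[CrO4^2-]
With molar solubility s: [Ag^+] = 2s, [CrO4^2-] = s.
Substituting: Ksp = (2s)^2s = 4s^3
s = (2.2 × 10^-12 / 4)^(1/3) = 8.2 × 10^-5 M

s = 8.2 × 10^-5 M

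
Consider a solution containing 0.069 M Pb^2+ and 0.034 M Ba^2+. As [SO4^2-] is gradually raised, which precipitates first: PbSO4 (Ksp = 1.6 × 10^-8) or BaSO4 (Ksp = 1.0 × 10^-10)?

BaSO4

Precipitation of each salt starts when its ion product equals its Ksp.
For PbSO4: 1.6 × 10^-8 = 0.069 × [SO4^2-]  ⇒  [SO4^2-] = 2.3 x 10^-7 M.
For BaSO4: 1.0 × 10^-10 = 0.034 × [SO4^2-]  ⇒  [SO4^2-] = 2.9 × 10^-9 M.
The salt with the lower threshold [SO4^2-] precipitates first: BaSO4.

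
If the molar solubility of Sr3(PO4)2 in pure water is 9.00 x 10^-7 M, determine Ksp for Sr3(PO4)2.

Ksp ≈ 6.38 x 10^-29

Sr3(PO4)2(s) ⇌ 3 Sr^2+(aq) + 2 PO4^3-(aq)
If s mol/L of Sr3(PO4)2 dissolves, [Sr^2+] = 3s and [PO4^3-] = 2s.
Ksp = [Sr^2+]^3[PO4^3-]^2
Ksp = (3s)^3(2s)^2 = 108s^5
With s = 9.00 x 10^-7: Ksp = 6.38 × 10^-29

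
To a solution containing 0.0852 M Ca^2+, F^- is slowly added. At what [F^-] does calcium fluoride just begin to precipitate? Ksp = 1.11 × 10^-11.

1.14e-5 M

CaF2(s) ⇌ Ca^2+(aq) + 2 F^-(aq)
Ksp = [Ca^2+][F^-]^2
Precipitation begins when Q = Ksp. With [Ca^2+] = 0.0852 M:
1.11 × 10^-11 = (0.0852) × [F^-]^2
[F^-] = (1.11 × 10^-11 / 8.52 x 10^-2)^(1/2) = 1.14 × 10^-5 M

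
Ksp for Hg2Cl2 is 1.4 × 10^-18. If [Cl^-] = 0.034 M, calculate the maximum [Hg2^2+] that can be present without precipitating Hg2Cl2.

1.2 x 10^-15 M

Hg2Cl2(s) ⇌ Hg2^2+(aq) + 2 Cl^-(aq)
Ksp = [Hg2^2+][Cl^-]^2
Precipitation begins when Q = Ksp. With [Cl^-] = 0.034 M:
1.4 × 10^-18 = (0.034)^2 × [Hg2^2+]
[Hg2^2+] = (1.4 × 10^-18 / 1.16 × 10^-3) = 1.2 × 10^-15 M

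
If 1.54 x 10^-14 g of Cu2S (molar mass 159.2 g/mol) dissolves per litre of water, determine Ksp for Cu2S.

Ksp = 3.62e-48

Molar solubility s = (1.54 × 10^-14 g/L) / (159.2 g/mol) = 9.673 x 10^-17 M.
Cu2S(s) ⇌ 2 Cu^+ + S^2-
Let s = molar solubility. Then [Cu^+] = 2s and [S^2-] = s.
Ksp = [Cu^+]^2[S^2-]
So Ksp = (2s)^2 × s = 4s^3
With s = 9.673 × 10^-17: Ksp = 3.62 × 10^-48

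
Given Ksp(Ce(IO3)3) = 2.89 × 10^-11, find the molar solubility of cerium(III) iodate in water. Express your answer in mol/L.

s ≈ 1.02 × 10^-3 M

Ce(IO3)3(s) ⇌ Ce^3+ + 3 IO3^-
Ksp = [Ce^3+][IO3^-]^3
Let s = molar solubility. Then [Ce^3+] = s and [IO3^-] = 3s.
So Ksp = s × (3s)^3 = 27s^4
Solving, s = (2.89 × 10^-11/27)^(1/4) = 1.02 × 10^-3 M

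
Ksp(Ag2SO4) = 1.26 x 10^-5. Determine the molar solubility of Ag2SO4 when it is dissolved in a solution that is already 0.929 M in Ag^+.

Ag2SO4(s) <=> 2 Ag^+(aq) + SO4^2-(aq)
Ksp = [Ag^+]^2[SO4^2-]
Let s = moles of Ag2SO4 that dissolve per litre. [Ag^+] = 0.929 + 2s ≈ 0.929, [SO4^2-] = s (Ksp is small, so little additional dissolves).
Ksp ≈ (0.929)^2 × s
s = 1.46 × 10^-5 M
Check: 2s = 2.9 x 10^-5 ≪ 0.929, so the approximation is valid.

1.46e-5 M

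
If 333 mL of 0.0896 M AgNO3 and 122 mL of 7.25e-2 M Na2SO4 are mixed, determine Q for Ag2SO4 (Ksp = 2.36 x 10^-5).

Q = 8.36 x 10^-5

Total volume = 333 + 122 = 455 mL.
[Ag^+] = 8.96 x 10^-2 × (333/455) = 6.558 x 10^-2 M
[SO4^2-] = 7.25 × 10^-2 × (122/455) = 1.944 × 10^-2 M
Ag2SO4(s) <=> 2 Ag^+ + SO4^2-, so Q = [Ag^+]^2[SO4^2-]
Q = (6.558 x 10^-2)^2(1.944 × 10^-2) = 8.36 × 10^-5
Q > Ksp, so Ag2SO4 will precipitate.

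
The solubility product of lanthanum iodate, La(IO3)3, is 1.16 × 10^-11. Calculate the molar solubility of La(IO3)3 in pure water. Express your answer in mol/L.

La(IO3)3(s) ⇌ La^3+(aq) + 3 IO3^-(aq)
Ksp = [La^3+][IO3^-]^3
With molar solubility s: [La^3+] = s, [IO3^-] = 3s.
Substituting: Ksp = s(3s)^3 = 27s^4
s = (1.16 × 10^-11 / 27)^(1/4) = 8.10 x 10^-4 M

s ≈ 8.10e-4 M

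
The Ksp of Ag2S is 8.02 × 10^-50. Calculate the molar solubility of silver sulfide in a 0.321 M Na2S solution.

Ag2S(s) ⇌ 2 Ag^+(aq) + S^2-(aq)
Ksp = [Ag^+]^2[S^2-]
Let s be the molar solubility in this solution. [Ag^+] = 2s, [S^2-] = 0.321 + s ≈ 0.321 (since S^2- from Na2S dominates).
Ksp ≈ (2s)^2 × 0.321
s = 2.50 × 10^-25 M
Check: s = 2.5 × 10^-25 ≪ 0.321, so the approximation is valid.

s = 2.50e-25 M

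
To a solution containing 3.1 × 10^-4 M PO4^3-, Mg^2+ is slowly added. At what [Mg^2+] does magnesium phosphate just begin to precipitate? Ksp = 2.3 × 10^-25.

Mg3(PO4)2(s) <=> 3 Mg^2+(aq) + 2 PO4^3-(aq)
Ksp = [Mg^2+]^3[PO4^3-]^2
Precipitation begins when Q = Ksp. With [PO4^3-] = 3.1 × 10^-4 M:
2.3 × 10^-25 = (3.1 × 10^-4)^2 × [Mg^2+]^3
[Mg^2+] = (2.3 × 10^-25 / 9.61 × 10^-8)^(1/3) = 1.3 × 10^-6 M

[Mg^2+] = 1.3e-6 M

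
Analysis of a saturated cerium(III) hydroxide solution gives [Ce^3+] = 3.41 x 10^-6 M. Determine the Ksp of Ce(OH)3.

Ce(OH)3(s) ⇌ Ce^3+(aq) + 3 OH^-(aq)
Stoichiometry gives [OH^-] = (3/1)[Ce^3+] = 1.023 x 10^-5 M.
Ksp = [Ce^3+][OH^-]^3
Ksp = 3.41 × 10^-6 × (1.023 × 10^-5)^3 = 3.65 × 10^-21

3.65 × 10^-21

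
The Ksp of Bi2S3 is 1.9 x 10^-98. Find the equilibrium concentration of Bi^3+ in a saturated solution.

2.2 × 10^-20 M

Bi2S3(s) <=> 2 Bi^3+(aq) + 3 S^2-(aq)
Ksp = [Bi^3+]^2[S^2-]^3
With molar solubility s: [Bi^3+] = 2s, [S^2-] = 3s.
So Ksp = (2s)^2 × (3s)^3 = 108s^5
Solving, s = (1.9 x 10^-98/108)^(1/5) = 1.12 x 10^-20 M
[Bi^3+] = 2s = 2.2 × 10^-20 M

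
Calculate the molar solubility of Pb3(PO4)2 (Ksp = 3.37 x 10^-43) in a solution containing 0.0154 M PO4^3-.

s ≈ 3.75 × 10^-14 M

Pb3(PO4)2(s) ⇌ 3 Pb^2+(aq) + 2 PO4^3-(aq)
Ksp = [Pb^2+]^3[PO4^3-]^2
If s mol/L dissolves here, [Pb^2+] = 3s, [PO4^3-] = 0.0154 + 2s ≈ 0.0154 (since the PO4^3- already present dominates).
Ksp ≈ (3s)^3 × (0.0154)^2
s = 3.75 x 10^-14 M
Check: 2s = 7.5 × 10^-14 ≪ 0.0154, so the approximation is valid.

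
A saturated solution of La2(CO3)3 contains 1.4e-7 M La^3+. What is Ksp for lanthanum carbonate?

La2(CO3)3(s) ⇌ 2 La^3+ + 3 CO3^2-
Stoichiometry gives [CO3^2-] = (3/2)[La^3+] = 2.10 × 10^-7 M.
Ksp = [La^3+]^2[CO3^2-]^3
Ksp = (1.4 × 10^-7)^2 × (2.10 × 10^-7)^3 = 1.8 × 10^-34

Ksp ≈ 1.8 × 10^-34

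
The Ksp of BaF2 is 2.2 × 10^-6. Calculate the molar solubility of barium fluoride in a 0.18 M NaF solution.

s ≈ 6.8 × 10^-5 M

BaF2(s) ⇌ Ba^2+(aq) + 2 F^-(aq)
Ksp = [Ba^2+][F^-]^2
Let s be the molar solubility in this solution. [Ba^2+] = s, [F^-] = 0.18 + 2s ≈ 0.18 (Ksp is small, so little additional dissolves).
Ksp ≈ s × (0.18)^2
s = 6.8 x 10^-5 M
Check: 2s = 1.4 x 10^-4 ≪ 0.18, so the approximation is valid.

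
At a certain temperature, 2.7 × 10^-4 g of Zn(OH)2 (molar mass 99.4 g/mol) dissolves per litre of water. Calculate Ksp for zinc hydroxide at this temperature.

Molar solubility s = (2.7 × 10^-4 g/L) / (99.4 g/mol) = 2.72 x 10^-6 M.
Zn(OH)2(s) <=> Zn^2+(aq) + 2 OH^-(aq)
Let s = molar solubility. Then [Zn^2+] = s and [OH^-] = 2s.
Ksp = [Zn^2+][OH^-]^2
Ksp = s(2s)^2 = 4s^3
Ksp = 4 × (2.72 × 10^-6)^3 = 8.0 x 10^-17

8.0e-17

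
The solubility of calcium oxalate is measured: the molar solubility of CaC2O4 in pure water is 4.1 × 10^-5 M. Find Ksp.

Ksp ≈ 1.7e-9

CaC2O4(s) ⇌ Ca^2+ + C2O4^2-
If s mol/L of CaC2O4 dissolves, [Ca^2+] = s and [C2O4^2-] = s.
Ksp = [Ca^2+][C2O4^2-]
Ksp = s^2
With s = 4.1 × 10^-5: Ksp = 1.7 × 10^-9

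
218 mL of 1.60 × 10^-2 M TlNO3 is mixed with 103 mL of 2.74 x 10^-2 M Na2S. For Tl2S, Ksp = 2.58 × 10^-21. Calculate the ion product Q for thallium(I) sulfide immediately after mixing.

Q ≈ 1.04e-6

Total volume = 218 + 103 = 321 mL.
[Tl^+] = 1.60 × 10^-2 × (218/321) = 1.087 × 10^-2 M
[S^2-] = 2.74 × 10^-2 × (103/321) = 8.792 x 10^-3 M
Tl2S(s) ⇌ 2 Tl^+ + S^2-, so Q = [Tl^+]^2[S^2-]
Q = (1.087 × 10^-2)^2(8.792 x 10^-3) = 1.04 × 10^-6
Q > Ksp, so Tl2S will precipitate.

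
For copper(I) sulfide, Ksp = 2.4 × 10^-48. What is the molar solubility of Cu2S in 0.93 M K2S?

8.0e-25 M

Cu2S(s) <=> 2 Cu^+ + S^2-
Ksp = [Cu^+]^2[S^2-]
Let s be the molar solubility in this solution. [Cu^+] = 2s, [S^2-] = 0.93 + s ≈ 0.93 (common-ion effect: S^2- is already 0.93 M).
Ksp ≈ (2s)^2 × 0.93
s = 8.0 × 10^-25 M
Check: s = 8.0 × 10^-25 ≪ 0.93, so the approximation is valid.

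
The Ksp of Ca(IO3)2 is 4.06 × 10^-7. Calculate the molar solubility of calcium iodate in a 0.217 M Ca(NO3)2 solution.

Ca(IO3)2(s) ⇌ Ca^2+(aq) + 2 IO3^-(aq)
Ksp = [Ca^2+][IO3^-]^2
Let s be the molar solubility in this solution. [Ca^2+] = 0.217 + s ≈ 0.217, [IO3^-] = 2s (Ksp is small, so little additional dissolves).
Ksp ≈ 0.217 × (2s)^2
s = 6.84 × 10^-4 M
Check: s = 6.8 x 10^-4 ≪ 0.217, so the approximation is valid.

s = 6.84e-4 M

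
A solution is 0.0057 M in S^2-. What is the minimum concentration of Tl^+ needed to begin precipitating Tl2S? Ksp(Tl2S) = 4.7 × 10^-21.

Tl2S(s) ⇌ 2 Tl^+ + S^2-
Ksp = [Tl^+]^2[S^2-]
Precipitation begins when Q = Ksp. With [S^2-] = 0.0057 M:
4.7 × 10^-21 = (0.0057) × [Tl^+]^2
[Tl^+] = (4.7 × 10^-21 / 5.7 × 10^-3)^(1/2) = 9.1 × 10^-10 M

[Tl^+] ≈ 9.1 x 10^-10 M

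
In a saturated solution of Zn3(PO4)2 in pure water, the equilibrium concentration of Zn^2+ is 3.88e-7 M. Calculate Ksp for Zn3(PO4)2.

Zn3(PO4)2(s) ⇌ 3 Zn^2+ + 2 PO4^3-
Stoichiometry gives [PO4^3-] = (2/3)[Zn^2+] = 2.587 × 10^-7 M.
Ksp = [Zn^2+]^3[PO4^3-]^2
Ksp = (3.88 × 10^-7)^3 × (2.587 × 10^-7)^2 = 3.91 x 10^-33

3.91 × 10^-33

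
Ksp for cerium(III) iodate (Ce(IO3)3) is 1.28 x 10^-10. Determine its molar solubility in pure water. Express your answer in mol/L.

Ce(IO3)3(s) ⇌ Ce^3+(aq) + 3 IO3^-(aq)
Ksp = [Ce^3+][IO3^-]^3
If s mol/L of Ce(IO3)3 dissolves, [Ce^3+] = s and [IO3^-] = 3s.
Substituting: Ksp = s(3s)^3 = 27s^4
Solving, s = (1.28 x 10^-10/27)^(1/4) = 1.48 x 10^-3 M

s = 1.48e-3 M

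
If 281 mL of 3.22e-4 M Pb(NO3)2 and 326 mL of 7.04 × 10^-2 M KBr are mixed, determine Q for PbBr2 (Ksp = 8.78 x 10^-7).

Q ≈ 2.13e-7

Total volume = 281 + 326 = 607 mL.
[Pb^2+] = 3.22 × 10^-4 × (281/607) = 1.491 x 10^-4 M
[Br^-] = 7.04 × 10^-2 × (326/607) = 3.781 x 10^-2 M
PbBr2(s) ⇌ Pb^2+ + 2 Br^-, so Q = [Pb^2+][Br^-]^2
Q = (1.491 × 10^-4)(3.781 x 10^-2)^2 = 2.13 x 10^-7
Q < Ksp, so no precipitate of PbBr2 forms.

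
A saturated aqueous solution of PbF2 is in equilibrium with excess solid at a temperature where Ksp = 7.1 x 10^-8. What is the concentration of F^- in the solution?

5.2e-3 M

PbF2(s) ⇌ Pb^2+ + 2 F^-
Ksp = [Pb^2+][F^-]^2
With molar solubility s: [Pb^2+] = s, [F^-] = 2s.
So Ksp = s × (2s)^2 = 4s^3
s = (7.1 x 10^-8 / 4)^(1/3) = 2.61 × 10^-3 M
[F^-] = 2s = 5.2 × 10^-3 M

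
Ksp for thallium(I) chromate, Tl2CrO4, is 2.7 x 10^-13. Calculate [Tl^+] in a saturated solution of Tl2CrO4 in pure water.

[Tl^+] = 8.1e-5 M

Tl2CrO4(s) ⇌ 2 Tl^+(aq) + CrO4^2-(aq)
Ksp = [Tl^+]^2[CrO4^2-]
For each mole of Tl2CrO4 that dissolves: [Tl^+] = 2s, [CrO4^2-] = s.
Ksp = (2s)^2s = 4s^3
s = (2.7 x 10^-13 / 4)^(1/3) = 4.07 × 10^-5 M
[Tl^+] = 2s = 8.1 × 10^-5 M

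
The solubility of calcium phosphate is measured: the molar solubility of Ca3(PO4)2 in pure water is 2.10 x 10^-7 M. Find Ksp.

Ksp = 4.41 × 10^-32

Ca3(PO4)2(s) ⇌ 3 Ca^2+(aq) + 2 PO4^3-(aq)
With molar solubility s: [Ca^2+] = 3s, [PO4^3-] = 2s.
Ksp = [Ca^2+]^3[PO4^3-]^2
Substituting: Ksp = (3s)^3(2s)^2 = 108s^5
With s = 2.10 x 10^-7: Ksp = 4.41 × 10^-32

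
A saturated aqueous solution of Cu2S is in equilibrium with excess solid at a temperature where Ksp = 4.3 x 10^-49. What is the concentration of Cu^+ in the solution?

[Cu^+] = 9.5 × 10^-17 M

Cu2S(s) <=> 2 Cu^+ + S^2-
Ksp = [Cu^+]^2[S^2-]
Let s = molar solubility. Then [Cu^+] = 2s and [S^2-] = s.
So Ksp = (2s)^2 × s = 4s^3
s = (4.3 x 10^-49 / 4)^(1/3) = 4.75 × 10^-17 M
[Cu^+] = 2s = 9.5 × 10^-17 M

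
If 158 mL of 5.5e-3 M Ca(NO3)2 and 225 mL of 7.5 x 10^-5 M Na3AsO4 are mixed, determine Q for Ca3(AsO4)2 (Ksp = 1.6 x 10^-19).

Total volume = 158 + 225 = 383 mL.
[Ca^2+] = 5.5 x 10^-3 × (158/383) = 2.27 × 10^-3 M
[AsO4^3-] = 7.5 x 10^-5 × (225/383) = 4.41 × 10^-5 M
Ca3(AsO4)2(s) ⇌ 3 Ca^2+ + 2 AsO4^3-, so Q = [Ca^2+]^3[AsO4^3-]^2
Q = (2.27 × 10^-3)^3(4.41 x 10^-5)^2 = 2.3 × 10^-17
Q > Ksp, so Ca3(AsO4)2 will precipitate.

Q ≈ 2.3 × 10^-17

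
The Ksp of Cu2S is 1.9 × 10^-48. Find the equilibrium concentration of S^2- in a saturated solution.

7.8 × 10^-17 M

Cu2S(s) ⇌ 2 Cu^+ + S^2-
Ksp = [Cu^+]^2[S^2-]
Let s = molar solubility. Then [Cu^+] = 2s and [S^2-] = s.
Ksp = (2s)^2s = 4s^3
s^3 = 1.9 × 10^-48 / 4, so s = 7.80 × 10^-17 M
[S^2-] = s = 7.8 x 10^-17 M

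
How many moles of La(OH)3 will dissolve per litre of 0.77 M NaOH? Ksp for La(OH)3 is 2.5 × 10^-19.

La(OH)3(s) ⇌ La^3+ + 3 OH^-
Ksp = [La^3+][OH^-]^3
If s mol/L dissolves here, [La^3+] = s, [OH^-] = 0.77 + 3s ≈ 0.77 (since OH^- from NaOH dominates).
Ksp ≈ s × (0.77)^3
s = 5.5 x 10^-19 M
Check: 3s = 1.6 × 10^-18 ≪ 0.77, so the approximation is valid.

5.5 × 10^-19 M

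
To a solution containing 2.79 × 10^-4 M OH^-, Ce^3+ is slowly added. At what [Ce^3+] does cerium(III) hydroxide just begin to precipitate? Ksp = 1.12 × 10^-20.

[Ce^3+] = 5.16e-10 M

Ce(OH)3(s) <=> Ce^3+ + 3 OH^-
Ksp = [Ce^3+][OH^-]^3
Precipitation begins when Q = Ksp. With [OH^-] = 2.79 × 10^-4 M:
1.12 × 10^-20 = (2.79 × 10^-4)^3 × [Ce^3+]
[Ce^3+] = (1.12 × 10^-20 / 2.172 × 10^-11) = 5.16 × 10^-10 M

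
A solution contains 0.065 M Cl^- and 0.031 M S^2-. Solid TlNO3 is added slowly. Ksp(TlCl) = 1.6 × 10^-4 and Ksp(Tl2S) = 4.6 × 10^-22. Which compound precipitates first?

Each salt begins to precipitate when Q = Ksp, i.e. when [Tl^+] reaches its threshold.
For TlCl: 1.6 × 10^-4 = 0.065 × [Tl^+]  ⇒  [Tl^+] = 2.5 × 10^-3 M.
For Tl2S: 4.6 × 10^-22 = 0.031 × [Tl^+]^2  ⇒  [Tl^+] = 1.2 × 10^-10 M.
The salt with the lower threshold [Tl^+] precipitates first: Tl2S.

Tl2S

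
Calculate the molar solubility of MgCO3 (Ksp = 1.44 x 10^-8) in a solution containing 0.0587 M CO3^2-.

MgCO3(s) <=> Mg^2+(aq) + CO3^2-(aq)
Ksp = [Mg^2+][CO3^2-]
Let s be the molar solubility in this solution. [Mg^2+] = s, [CO3^2-] = 0.0587 + s ≈ 0.0587 (common-ion effect: CO3^2- is already 0.0587 M).
Ksp ≈ s × 0.0587
s = 2.45 x 10^-7 M
Check: s = 2.5 x 10^-7 ≪ 0.0587, so the approximation is valid.

s ≈ 2.45 x 10^-7 M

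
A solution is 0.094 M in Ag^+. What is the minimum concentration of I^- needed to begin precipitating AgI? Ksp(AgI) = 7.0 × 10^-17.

AgI(s) <=> Ag^+ + I^-
Ksp = [Ag^+][I^-]
Precipitation begins when Q = Ksp. With [Ag^+] = 0.094 M:
7.0 × 10^-17 = (0.094) × [I^-]
[I^-] = (7.0 × 10^-17 / 9.4 x 10^-2) = 7.4 x 10^-16 M

[I^-] = 7.4 x 10^-16 M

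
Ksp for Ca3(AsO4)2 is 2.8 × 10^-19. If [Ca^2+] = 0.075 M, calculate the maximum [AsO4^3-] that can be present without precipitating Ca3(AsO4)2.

[AsO4^3-] = 2.6 × 10^-8 M

Ca3(AsO4)2(s) ⇌ 3 Ca^2+ + 2 AsO4^3-
Ksp = [Ca^2+]^3[AsO4^3-]^2
Precipitation begins when Q = Ksp. With [Ca^2+] = 0.075 M:
2.8 × 10^-19 = (0.075)^3 × [AsO4^3-]^2
[AsO4^3-] = (2.8 × 10^-19 / 4.22 × 10^-4)^(1/2) = 2.6 x 10^-8 M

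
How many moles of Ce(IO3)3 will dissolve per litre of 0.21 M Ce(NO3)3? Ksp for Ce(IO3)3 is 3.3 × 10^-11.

s ≈ 1.8e-4 M

Ce(IO3)3(s) <=> Ce^3+(aq) + 3 IO3^-(aq)
Ksp = [Ce^3+][IO3^-]^3
Let s = moles of Ce(IO3)3 that dissolve per litre. [Ce^3+] = 0.21 + s ≈ 0.21, [IO3^-] = 3s (common-ion effect: Ce^3+ is already 0.21 M).
Ksp ≈ 0.21 × (3s)^3
s = 1.8 x 10^-4 M
Check: s = 1.8 × 10^-4 ≪ 0.21, so the approximation is valid.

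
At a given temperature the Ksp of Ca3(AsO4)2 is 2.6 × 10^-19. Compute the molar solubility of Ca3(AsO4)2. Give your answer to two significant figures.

Ca3(AsO4)2(s) ⇌ 3 Ca^2+(aq) + 2 AsO4^3-(aq)
Ksp = [Ca^2+]^3[AsO4^3-]^2
If s mol/L of Ca3(AsO4)2 dissolves, [Ca^2+] = 3s and [AsO4^3-] = 2s.
Ksp = (3s)^3(2s)^2 = 108s^5
Solving, s = (2.6 × 10^-19/108)^(1/5) = 7.5 × 10^-5 M

7.5e-5 M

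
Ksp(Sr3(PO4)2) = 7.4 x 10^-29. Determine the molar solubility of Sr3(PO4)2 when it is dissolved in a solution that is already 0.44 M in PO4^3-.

Sr3(PO4)2(s) <=> 3 Sr^2+(aq) + 2 PO4^3-(aq)
Ksp = [Sr^2+]^3[PO4^3-]^2
Let s be the molar solubility in this solution. [Sr^2+] = 3s, [PO4^3-] = 0.44 + 2s ≈ 0.44 (Ksp is small, so little additional dissolves).
Ksp ≈ (3s)^3 × (0.44)^2
s = 2.4 × 10^-10 M
Check: 2s = 4.8 x 10^-10 ≪ 0.44, so the approximation is valid.

2.4e-10 M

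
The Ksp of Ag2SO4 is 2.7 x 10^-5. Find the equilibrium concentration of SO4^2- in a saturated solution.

[SO4^2-] = 0.019 M

Ag2SO4(s) <=> 2 Ag^+ + SO4^2-
Ksp = [Ag^+]^2[SO4^2-]
Let s = molar solubility. Then [Ag^+] = 2s and [SO4^2-] = s.
Substituting: Ksp = (2s)^2s = 4s^3
Solving, s = (2.7 x 10^-5/4)^(1/3) = 1.89 × 10^-2 M
[SO4^2-] = s = 1.9 × 10^-2 M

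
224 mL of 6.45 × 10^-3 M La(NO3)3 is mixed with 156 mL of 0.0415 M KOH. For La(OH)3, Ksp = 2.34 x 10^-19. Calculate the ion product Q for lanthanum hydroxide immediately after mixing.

Q = 1.88e-8

Total volume = 224 + 156 = 380 mL.
[La^3+] = 6.45 x 10^-3 × (224/380) = 3.802 × 10^-3 M
[OH^-] = 4.15 x 10^-2 × (156/380) = 1.704 x 10^-2 M
La(OH)3(s) ⇌ La^3+(aq) + 3 OH^-(aq), so Q = [La^3+][OH^-]^3
Q = (3.802 × 10^-3)(1.704 × 10^-2)^3 = 1.88 × 10^-8
Q > Ksp, so La(OH)3 will precipitate.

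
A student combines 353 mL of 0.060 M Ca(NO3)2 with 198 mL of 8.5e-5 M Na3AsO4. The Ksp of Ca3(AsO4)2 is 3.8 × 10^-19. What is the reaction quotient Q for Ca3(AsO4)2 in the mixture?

Total volume = 353 + 198 = 551 mL.
[Ca^2+] = 6.0 x 10^-2 × (353/551) = 3.84 × 10^-2 M
[AsO4^3-] = 8.5 × 10^-5 × (198/551) = 3.05 × 10^-5 M
Ca3(AsO4)2(s) <=> 3 Ca^2+ + 2 AsO4^3-, so Q = [Ca^2+]^3[AsO4^3-]^2
Q = (3.84 x 10^-2)^3(3.05 × 10^-5)^2 = 5.3 × 10^-14
Q > Ksp, so Ca3(AsO4)2 will precipitate.

Q ≈ 5.3 x 10^-14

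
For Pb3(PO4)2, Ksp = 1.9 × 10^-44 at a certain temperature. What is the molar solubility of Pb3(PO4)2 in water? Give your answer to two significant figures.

7.1e-10 M

Pb3(PO4)2(s) <=> 3 Pb^2+(aq) + 2 PO4^3-(aq)
Ksp = [Pb^2+]^3[PO4^3-]^2
If s mol/L of Pb3(PO4)2 dissolves, [Pb^2+] = 3s and [PO4^3-] = 2s.
So Ksp = (3s)^3 × (2s)^2 = 108s^5
s = (1.9 × 10^-44 / 108)^(1/5) = 7.1 x 10^-10 M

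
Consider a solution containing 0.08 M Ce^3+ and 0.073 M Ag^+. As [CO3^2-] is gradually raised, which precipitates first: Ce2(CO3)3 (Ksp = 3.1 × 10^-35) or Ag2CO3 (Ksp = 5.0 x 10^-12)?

Each salt begins to precipitate when Q = Ksp, i.e. when [CO3^2-] reaches its threshold.
For Ce2(CO3)3: 3.1 × 10^-35 = (0.08)^2 × [CO3^2-]^3  ⇒  [CO3^2-] = 1.7 x 10^-11 M.
For Ag2CO3: 5.0 x 10^-12 = (0.073)^2 × [CO3^2-]  ⇒  [CO3^2-] = 9.4 x 10^-10 M.
The salt with the lower threshold [CO3^2-] precipitates first: Ce2(CO3)3.

Ce2(CO3)3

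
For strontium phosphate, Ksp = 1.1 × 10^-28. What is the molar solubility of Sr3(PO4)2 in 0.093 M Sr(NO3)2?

Sr3(PO4)2(s) ⇌ 3 Sr^2+(aq) + 2 PO4^3-(aq)
Ksp = [Sr^2+]^3[PO4^3-]^2
If s mol/L dissolves here, [Sr^2+] = 0.093 + 3s ≈ 0.093, [PO4^3-] = 2s (common-ion effect: Sr^2+ is already 0.093 M).
Ksp ≈ (0.093)^3 × (2s)^2
s = 1.8 × 10^-13 M
Check: 3s = 5.5 × 10^-13 ≪ 0.093, so the approximation is valid.

s = 1.8e-13 M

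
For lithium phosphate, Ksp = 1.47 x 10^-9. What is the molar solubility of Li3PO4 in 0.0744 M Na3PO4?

Li3PO4(s) ⇌ 3 Li^+(aq) + PO4^3-(aq)
Ksp = [Li^+]^3[PO4^3-]
Let s = moles of Li3PO4 that dissolve per litre. [Li^+] = 3s, [PO4^3-] = 0.0744 + s ≈ 0.0744 (since PO4^3- from Na3PO4 dominates).
Ksp ≈ (3s)^3 × 0.0744
s = 9.01 x 10^-4 M
Check: s = 9.0 × 10^-4 ≪ 0.0744, so the approximation is valid.

s = 9.01 × 10^-4 M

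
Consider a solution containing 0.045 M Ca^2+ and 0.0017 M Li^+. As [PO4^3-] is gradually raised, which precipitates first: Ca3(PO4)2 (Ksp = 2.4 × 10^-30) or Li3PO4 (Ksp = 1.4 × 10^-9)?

Precipitation of each salt starts when its ion product equals its Ksp.
For Ca3(PO4)2: 2.4 × 10^-30 = (0.045)^3 × [PO4^3-]^2  ⇒  [PO4^3-] = 1.6 x 10^-13 M.
For Li3PO4: 1.4 × 10^-9 = (0.0017)^3 × [PO4^3-]  ⇒  [PO4^3-] = 2.8 x 10^-1 M.
The salt with the lower threshold [PO4^3-] precipitates first: Ca3(PO4)2.

Ca3(PO4)2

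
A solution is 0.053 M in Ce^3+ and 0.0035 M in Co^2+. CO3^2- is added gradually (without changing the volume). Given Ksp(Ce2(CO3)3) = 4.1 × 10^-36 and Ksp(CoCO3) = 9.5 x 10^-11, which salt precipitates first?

Precipitation of each salt starts when its ion product equals its Ksp.
For Ce2(CO3)3: 4.1 × 10^-36 = (0.053)^2 × [CO3^2-]^3  ⇒  [CO3^2-] = 1.1 x 10^-11 M.
For CoCO3: 9.5 x 10^-11 = 0.0035 × [CO3^2-]  ⇒  [CO3^2-] = 2.7 × 10^-8 M.
The salt with the lower threshold [CO3^2-] precipitates first: Ce2(CO3)3.

Ce2(CO3)3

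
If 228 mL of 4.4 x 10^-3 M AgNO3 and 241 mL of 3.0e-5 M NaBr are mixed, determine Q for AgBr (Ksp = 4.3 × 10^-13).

Q = 3.3e-8

Total volume = 228 + 241 = 469 mL.
[Ag^+] = 4.4 x 10^-3 × (228/469) = 2.14 × 10^-3 M
[Br^-] = 3.0 x 10^-5 × (241/469) = 1.54 × 10^-5 M
AgBr(s) ⇌ Ag^+ + Br^-, so Q = [Ag^+][Br^-]
Q = (2.14 × 10^-3)(1.54 × 10^-5) = 3.3 × 10^-8
Q > Ksp, so AgBr will precipitate.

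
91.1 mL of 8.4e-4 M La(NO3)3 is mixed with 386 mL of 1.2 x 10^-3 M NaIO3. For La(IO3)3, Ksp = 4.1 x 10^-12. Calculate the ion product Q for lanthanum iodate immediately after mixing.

Total volume = 91.1 + 386 = 477.1 mL.
[La^3+] = 8.4 x 10^-4 × (91.1/477.1) = 1.60 x 10^-4 M
[IO3^-] = 1.2 x 10^-3 × (386/477.1) = 9.71 x 10^-4 M
La(IO3)3(s) ⇌ La^3+ + 3 IO3^-, so Q = [La^3+][IO3^-]^3
Q = (1.60 x 10^-4)(9.71 × 10^-4)^3 = 1.5 × 10^-13
Q < Ksp, so no precipitate of La(IO3)3 forms.

1.5 x 10^-13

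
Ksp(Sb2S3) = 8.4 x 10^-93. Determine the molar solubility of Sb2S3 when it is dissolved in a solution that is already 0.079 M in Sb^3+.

Sb2S3(s) ⇌ 2 Sb^3+ + 3 S^2-
Ksp = [Sb^3+]^2[S^2-]^3
Let s be the molar solubility in this solution. [Sb^3+] = 0.079 + 2s ≈ 0.079, [S^2-] = 3s (since the Sb^3+ already present dominates).
Ksp ≈ (0.079)^2 × (3s)^3
s = 3.7 × 10^-31 M
Check: 2s = 7.4 x 10^-31 ≪ 0.079, so the approximation is valid.

s = 3.7 × 10^-31 M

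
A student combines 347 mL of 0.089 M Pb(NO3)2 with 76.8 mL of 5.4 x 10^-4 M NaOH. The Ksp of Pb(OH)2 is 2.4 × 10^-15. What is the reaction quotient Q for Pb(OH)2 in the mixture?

Total volume = 347 + 76.8 = 423.8 mL.
[Pb^2+] = 8.9 × 10^-2 × (347/423.8) = 7.29 × 10^-2 M
[OH^-] = 5.4 × 10^-4 × (76.8/423.8) = 9.79 × 10^-5 M
Pb(OH)2(s) ⇌ Pb^2+(aq) + 2 OH^-(aq), so Q = [Pb^2+][OH^-]^2
Q = (7.29 × 10^-2)(9.79 × 10^-5)^2 = 7.0 x 10^-10
Q > Ksp, so Pb(OH)2 will precipitate.

Q ≈ 7.0 x 10^-10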